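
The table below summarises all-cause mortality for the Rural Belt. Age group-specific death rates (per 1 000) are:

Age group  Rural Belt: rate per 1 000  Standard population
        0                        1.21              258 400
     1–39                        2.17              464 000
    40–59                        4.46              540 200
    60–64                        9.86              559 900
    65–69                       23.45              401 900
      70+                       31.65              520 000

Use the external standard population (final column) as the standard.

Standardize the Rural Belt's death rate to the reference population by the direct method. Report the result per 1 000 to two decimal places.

Standard total = 2 744 400; weights = 0.0942, 0.1691, 0.1968, 0.2040, 0.1464, 0.1895.
Standardized rate: 0.0942×1.21 + 0.1691×2.17 + 0.1968×4.46 + 0.2040×9.86 + 0.1464×23.45 + 0.1895×31.65 = 12.8013 per 1 000.

12.80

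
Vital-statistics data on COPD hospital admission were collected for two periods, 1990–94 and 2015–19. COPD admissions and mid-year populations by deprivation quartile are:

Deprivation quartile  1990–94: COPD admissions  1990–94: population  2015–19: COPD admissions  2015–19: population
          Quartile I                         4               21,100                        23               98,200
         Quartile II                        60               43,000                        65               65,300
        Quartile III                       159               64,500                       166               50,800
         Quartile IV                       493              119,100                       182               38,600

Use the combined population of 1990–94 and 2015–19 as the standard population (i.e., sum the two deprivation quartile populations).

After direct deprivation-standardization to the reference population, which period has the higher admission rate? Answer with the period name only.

2015–19

Deprivation-specific rates per 10,000 for 1990–94: 1.90, 13.95, 24.65, 41.39.
For 2015–19: 2.34, 9.95, 32.68, 47.15.
Combined standard total = 500,600; weights = 0.2383, 0.2163, 0.2303, 0.3150.
1990–94: 0.2383×1.90 + 0.2163×13.95 + 0.2303×24.65 + 0.3150×41.39 = 22.1882 per 10,000.
2015–19: 0.2383×2.34 + 0.2163×9.95 + 0.2303×32.68 + 0.3150×47.15 = 25.0913 per 10,000.
The crude rates (28.91 vs 17.24) would put 1990–94 higher, but that reflects its deprivation composition; once standardized to a common deprivation structure, 2015–19 has the higher underlying rate.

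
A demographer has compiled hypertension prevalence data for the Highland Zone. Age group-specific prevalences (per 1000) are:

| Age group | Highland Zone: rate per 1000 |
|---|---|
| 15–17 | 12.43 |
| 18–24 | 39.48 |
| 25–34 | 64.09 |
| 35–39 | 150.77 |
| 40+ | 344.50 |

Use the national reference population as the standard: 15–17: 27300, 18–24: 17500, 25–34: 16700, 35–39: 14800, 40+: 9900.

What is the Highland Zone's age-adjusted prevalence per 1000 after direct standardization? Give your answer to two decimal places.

Standard total = 86200; weights = 0.3167, 0.2030, 0.1937, 0.1717, 0.1148.
Standardized rate: 0.3167×12.43 + 0.2030×39.48 + 0.1937×64.09 + 0.1717×150.77 + 0.1148×344.50 = 89.8200 per 1000.

89.82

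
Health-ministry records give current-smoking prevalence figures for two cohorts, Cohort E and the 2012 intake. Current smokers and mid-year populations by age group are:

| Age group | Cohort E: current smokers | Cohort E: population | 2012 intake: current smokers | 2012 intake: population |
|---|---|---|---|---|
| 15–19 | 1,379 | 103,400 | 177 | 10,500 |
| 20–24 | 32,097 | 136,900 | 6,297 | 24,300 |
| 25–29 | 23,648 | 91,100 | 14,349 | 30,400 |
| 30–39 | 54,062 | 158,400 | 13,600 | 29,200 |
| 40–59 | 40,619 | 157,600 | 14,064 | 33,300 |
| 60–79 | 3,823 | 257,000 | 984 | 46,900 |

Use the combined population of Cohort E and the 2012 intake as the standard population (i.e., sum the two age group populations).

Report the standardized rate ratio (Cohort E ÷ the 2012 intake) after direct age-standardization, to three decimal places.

0.685

Age-specific rates per 1,000 for Cohort E: 13.337, 234.456, 259.583, 341.301, 257.735, 14.875.
For the 2012 intake: 16.857, 259.136, 472.007, 465.753, 422.342, 20.981.
Combined standard total = 1,079,000; weights = 0.1056, 0.1494, 0.1126, 0.1739, 0.1769, 0.2816.
Cohort E: 0.1056×13.337 + 0.1494×234.456 + 0.1126×259.583 + 0.1739×341.301 + 0.1769×257.735 + 0.2816×14.875 = 174.7941 per 1,000.
The 2012 intake: 0.1056×16.857 + 0.1494×259.136 + 0.1126×472.007 + 0.1739×465.753 + 0.1769×422.342 + 0.2816×20.981 = 255.2531 per 1,000.
Ratio = 174.7941 ÷ 255.2531 = 0.68479.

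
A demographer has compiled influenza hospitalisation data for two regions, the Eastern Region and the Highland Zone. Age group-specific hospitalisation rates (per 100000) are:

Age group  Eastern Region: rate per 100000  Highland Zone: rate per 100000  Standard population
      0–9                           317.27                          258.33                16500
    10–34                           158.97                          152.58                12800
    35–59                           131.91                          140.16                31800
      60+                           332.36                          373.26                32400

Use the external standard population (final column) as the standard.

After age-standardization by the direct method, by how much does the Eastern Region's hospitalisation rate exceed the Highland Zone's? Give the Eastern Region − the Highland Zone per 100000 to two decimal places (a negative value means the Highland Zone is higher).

Standard total = 93500; weights = 0.1765, 0.1369, 0.3401, 0.3465.
The Eastern Region: 0.1765×317.27 + 0.1369×158.97 + 0.3401×131.91 + 0.3465×332.36 = 237.7858 per 100000.
The Highland Zone: 0.1765×258.33 + 0.1369×152.58 + 0.3401×140.16 + 0.3465×373.26 = 243.4886 per 100000.
Difference = 237.7858 − 243.4886 = -5.7028.

-5.70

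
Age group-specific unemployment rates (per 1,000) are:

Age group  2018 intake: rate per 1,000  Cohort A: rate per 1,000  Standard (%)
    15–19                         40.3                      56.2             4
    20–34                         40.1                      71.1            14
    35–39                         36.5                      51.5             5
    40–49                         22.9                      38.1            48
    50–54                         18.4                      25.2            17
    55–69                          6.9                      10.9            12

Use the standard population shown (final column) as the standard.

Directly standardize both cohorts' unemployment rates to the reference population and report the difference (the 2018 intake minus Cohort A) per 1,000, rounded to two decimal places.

Standard weights: 0.04, 0.14, 0.05, 0.48, 0.17, 0.12.
The 2018 intake: 0.0400×40.3 + 0.1400×40.1 + 0.0500×36.5 + 0.4800×22.9 + 0.1700×18.4 + 0.1200×6.9 = 23.9990 per 1,000.
Cohort A: 0.0400×56.2 + 0.1400×71.1 + 0.0500×51.5 + 0.4800×38.1 + 0.1700×25.2 + 0.1200×10.9 = 38.6570 per 1,000.
Difference = 23.9990 − 38.6570 = -14.6580.

-14.66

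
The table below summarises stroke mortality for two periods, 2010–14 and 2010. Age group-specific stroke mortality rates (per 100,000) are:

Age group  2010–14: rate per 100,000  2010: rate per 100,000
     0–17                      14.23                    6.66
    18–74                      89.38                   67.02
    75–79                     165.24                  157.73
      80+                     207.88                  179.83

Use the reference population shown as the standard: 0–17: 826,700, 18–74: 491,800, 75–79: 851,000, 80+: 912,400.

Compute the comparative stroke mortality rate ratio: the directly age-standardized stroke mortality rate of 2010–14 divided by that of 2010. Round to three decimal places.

Standard total = 3,081,900; weights = 0.2682, 0.1596, 0.2761, 0.2961.
2010–14: 0.2682×14.23 + 0.1596×89.38 + 0.2761×165.24 + 0.2961×207.88 = 125.2506 per 100,000.
2010: 0.2682×6.66 + 0.1596×67.02 + 0.2761×157.73 + 0.2961×179.83 = 109.2739 per 100,000.
Ratio = 125.2506 ÷ 109.2739 = 1.14621.

1.146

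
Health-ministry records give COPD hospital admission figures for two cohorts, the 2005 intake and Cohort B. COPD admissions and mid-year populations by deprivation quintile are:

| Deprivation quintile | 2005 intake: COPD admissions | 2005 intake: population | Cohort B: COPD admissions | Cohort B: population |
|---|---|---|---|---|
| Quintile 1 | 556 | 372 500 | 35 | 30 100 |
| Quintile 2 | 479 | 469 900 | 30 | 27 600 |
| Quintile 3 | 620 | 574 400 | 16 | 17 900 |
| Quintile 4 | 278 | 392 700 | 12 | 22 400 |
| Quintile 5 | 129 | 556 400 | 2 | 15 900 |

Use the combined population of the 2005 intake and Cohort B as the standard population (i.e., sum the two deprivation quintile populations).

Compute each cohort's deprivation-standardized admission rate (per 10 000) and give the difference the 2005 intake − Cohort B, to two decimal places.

Deprivation-specific rates per 10 000 for the 2005 intake: 14.93, 10.19, 10.79, 7.08, 2.32.
For Cohort B: 11.63, 10.87, 8.94, 5.36, 1.26.
Combined standard total = 2 479 800; weights = 0.1624, 0.2006, 0.2388, 0.1674, 0.2308.
The 2005 intake: 0.1624×14.93 + 0.2006×10.19 + 0.2388×10.79 + 0.1674×7.08 + 0.2308×2.32 = 8.7665 per 10 000.
Cohort B: 0.1624×11.63 + 0.2006×10.87 + 0.2388×8.94 + 0.1674×5.36 + 0.2308×1.26 = 7.3905 per 10 000.
Difference = 8.7665 − 7.3905 = 1.3761.

1.38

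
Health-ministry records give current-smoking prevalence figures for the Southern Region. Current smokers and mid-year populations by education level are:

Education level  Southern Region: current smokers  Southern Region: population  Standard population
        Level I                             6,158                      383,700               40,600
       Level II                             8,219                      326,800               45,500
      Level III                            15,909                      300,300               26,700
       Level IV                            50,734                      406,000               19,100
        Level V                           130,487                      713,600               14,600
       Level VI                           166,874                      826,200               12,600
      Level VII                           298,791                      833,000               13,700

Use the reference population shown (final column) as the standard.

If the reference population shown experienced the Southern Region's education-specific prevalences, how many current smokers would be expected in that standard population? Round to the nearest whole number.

15726

Education-specific rates per 1,000 for the Southern Region: 16.049, 25.150, 52.977, 124.961, 182.857, 201.978, 358.693.
Expected current smokers = Σ (standard pop × education-specific rate ÷ 1,000)
= 40,600×16.049/1,000 + 45,500×25.150/1,000 + 26,700×52.977/1,000 + 19,100×124.961/1,000 + 14,600×182.857/1,000 + 12,600×201.978/1,000 + 13,700×358.693/1,000
= 651.59 + 1144.32 + 1414.49 + 2386.75 + 2669.72 + 2544.92 + 4914.09 = 15725.87.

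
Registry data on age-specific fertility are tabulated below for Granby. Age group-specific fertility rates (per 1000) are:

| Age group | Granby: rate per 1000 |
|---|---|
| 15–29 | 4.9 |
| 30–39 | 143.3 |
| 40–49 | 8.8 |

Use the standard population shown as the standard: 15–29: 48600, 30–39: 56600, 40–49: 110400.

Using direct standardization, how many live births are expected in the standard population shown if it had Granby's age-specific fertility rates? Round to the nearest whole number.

Expected live births = Σ (standard pop × age-specific rate ÷ 1000)
= 48600×4.9/1000 + 56600×143.3/1000 + 110400×8.8/1000
= 238.14 + 8110.78 + 971.52 = 9320.44.

9320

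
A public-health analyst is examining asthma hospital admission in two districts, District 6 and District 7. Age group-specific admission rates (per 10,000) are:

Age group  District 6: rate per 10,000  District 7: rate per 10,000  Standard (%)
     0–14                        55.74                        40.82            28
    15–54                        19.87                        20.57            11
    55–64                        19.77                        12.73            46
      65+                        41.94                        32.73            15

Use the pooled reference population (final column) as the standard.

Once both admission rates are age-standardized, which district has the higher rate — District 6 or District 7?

Standard weights: 0.28, 0.11, 0.46, 0.15.
District 6: 0.2800×55.74 + 0.1100×19.87 + 0.4600×19.77 + 0.1500×41.94 = 33.1781 per 10,000.
District 7: 0.2800×40.82 + 0.1100×20.57 + 0.4600×12.73 + 0.1500×32.73 = 24.4576 per 10,000.

District 6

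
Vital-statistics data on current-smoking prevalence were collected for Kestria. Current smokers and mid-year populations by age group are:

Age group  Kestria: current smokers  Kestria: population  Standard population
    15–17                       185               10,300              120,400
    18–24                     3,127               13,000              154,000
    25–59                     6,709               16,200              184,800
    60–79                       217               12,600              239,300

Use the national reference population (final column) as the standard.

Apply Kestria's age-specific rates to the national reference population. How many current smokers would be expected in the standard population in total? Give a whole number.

Age-specific rates per 1,000 for Kestria: 17.961, 240.538, 414.136, 17.222.
Expected current smokers = Σ (standard pop × age-specific rate ÷ 1,000)
= 120,400×17.961/1,000 + 154,000×240.538/1,000 + 184,800×414.136/1,000 + 239,300×17.222/1,000
= 2162.52 + 37042.92 + 76532.30 + 4121.28 = 119859.02.

119859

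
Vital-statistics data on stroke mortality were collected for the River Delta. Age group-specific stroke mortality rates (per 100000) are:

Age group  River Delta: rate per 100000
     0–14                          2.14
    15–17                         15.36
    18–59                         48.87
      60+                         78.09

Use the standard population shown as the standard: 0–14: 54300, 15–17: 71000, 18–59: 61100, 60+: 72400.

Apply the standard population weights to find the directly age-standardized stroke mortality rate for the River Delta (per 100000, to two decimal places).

38.05

Standard total = 258800; weights = 0.2098, 0.2743, 0.2361, 0.2798.
Standardized rate: 0.2098×2.14 + 0.2743×15.36 + 0.2361×48.87 + 0.2798×78.09 = 38.0465 per 100000.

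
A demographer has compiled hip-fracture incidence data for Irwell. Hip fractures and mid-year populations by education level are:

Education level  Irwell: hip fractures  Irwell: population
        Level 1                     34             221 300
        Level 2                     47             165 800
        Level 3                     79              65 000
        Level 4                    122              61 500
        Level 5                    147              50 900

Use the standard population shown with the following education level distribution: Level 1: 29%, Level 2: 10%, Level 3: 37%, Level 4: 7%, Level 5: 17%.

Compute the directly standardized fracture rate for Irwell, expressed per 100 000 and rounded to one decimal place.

115.2

Education-specific rates per 100 000 for Irwell: 15.36, 28.35, 121.54, 198.37, 288.80.
Standard weights: 0.29, 0.10, 0.37, 0.07, 0.17.
Standardized rate: 0.2900×15.36 + 0.1000×28.35 + 0.3700×121.54 + 0.0700×198.37 + 0.1700×288.80 = 115.2419 per 100 000.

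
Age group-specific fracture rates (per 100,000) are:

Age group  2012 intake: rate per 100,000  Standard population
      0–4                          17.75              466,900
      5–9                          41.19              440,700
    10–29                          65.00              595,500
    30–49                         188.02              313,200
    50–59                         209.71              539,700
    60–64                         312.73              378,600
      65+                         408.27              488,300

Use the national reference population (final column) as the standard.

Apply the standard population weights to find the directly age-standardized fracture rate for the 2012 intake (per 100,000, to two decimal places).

Standard total = 3,222,900; weights = 0.1449, 0.1367, 0.1848, 0.0972, 0.1675, 0.1175, 0.1515.
Standardized rate: 0.1449×17.75 + 0.1367×41.19 + 0.1848×65.00 + 0.0972×188.02 + 0.1675×209.71 + 0.1175×312.73 + 0.1515×408.27 = 172.1970 per 100,000.

172.20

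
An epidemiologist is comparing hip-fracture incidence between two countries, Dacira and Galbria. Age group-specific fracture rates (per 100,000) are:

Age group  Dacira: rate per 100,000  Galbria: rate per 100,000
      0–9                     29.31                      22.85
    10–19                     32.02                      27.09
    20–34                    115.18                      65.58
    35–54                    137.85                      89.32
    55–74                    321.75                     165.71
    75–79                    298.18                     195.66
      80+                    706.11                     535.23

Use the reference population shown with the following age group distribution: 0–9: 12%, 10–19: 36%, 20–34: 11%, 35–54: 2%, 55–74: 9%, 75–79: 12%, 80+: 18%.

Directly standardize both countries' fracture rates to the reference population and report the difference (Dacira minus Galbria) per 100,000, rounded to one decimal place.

Standard weights: 0.12, 0.36, 0.11, 0.02, 0.09, 0.12, 0.18.
Dacira: 0.1200×29.31 + 0.3600×32.02 + 0.1100×115.18 + 0.0200×137.85 + 0.0900×321.75 + 0.1200×298.18 + 0.1800×706.11 = 222.3101 per 100,000.
Galbria: 0.1200×22.85 + 0.3600×27.09 + 0.1100×65.58 + 0.0200×89.32 + 0.0900×165.71 + 0.1200×195.66 + 0.1800×535.23 = 156.2291 per 100,000.
Difference = 222.3101 − 156.2291 = 66.0810.

66.1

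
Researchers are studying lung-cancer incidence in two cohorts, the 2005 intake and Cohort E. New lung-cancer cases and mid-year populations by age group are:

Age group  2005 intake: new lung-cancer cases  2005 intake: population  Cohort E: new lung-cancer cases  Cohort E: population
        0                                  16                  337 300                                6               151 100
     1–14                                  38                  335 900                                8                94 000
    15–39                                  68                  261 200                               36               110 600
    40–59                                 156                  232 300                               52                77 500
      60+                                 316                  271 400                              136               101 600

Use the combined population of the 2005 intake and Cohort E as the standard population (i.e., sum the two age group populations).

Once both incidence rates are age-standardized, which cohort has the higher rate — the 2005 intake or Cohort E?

Cohort E

Age-specific rates per 100 000 for the 2005 intake: 4.74, 11.31, 26.03, 67.15, 116.43.
For Cohort E: 3.97, 8.51, 32.55, 67.10, 133.86.
Combined standard total = 1 972 900; weights = 0.2476, 0.2179, 0.1885, 0.1570, 0.1891.
The 2005 intake: 0.2476×4.74 + 0.2179×11.31 + 0.1885×26.03 + 0.1570×67.15 + 0.1891×116.43 = 41.1038 per 100 000.
Cohort E: 0.2476×3.97 + 0.2179×8.51 + 0.1885×32.55 + 0.1570×67.10 + 0.1891×133.86 = 44.8151 per 100 000.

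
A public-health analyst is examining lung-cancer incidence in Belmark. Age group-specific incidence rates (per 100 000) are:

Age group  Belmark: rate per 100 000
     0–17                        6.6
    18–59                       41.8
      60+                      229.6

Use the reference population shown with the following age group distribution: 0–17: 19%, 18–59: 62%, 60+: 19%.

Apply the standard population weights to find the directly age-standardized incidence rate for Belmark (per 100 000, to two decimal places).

70.79

Standard weights: 0.19, 0.62, 0.19.
Standardized rate: 0.1900×6.6 + 0.6200×41.8 + 0.1900×229.6 = 70.7940 per 100 000.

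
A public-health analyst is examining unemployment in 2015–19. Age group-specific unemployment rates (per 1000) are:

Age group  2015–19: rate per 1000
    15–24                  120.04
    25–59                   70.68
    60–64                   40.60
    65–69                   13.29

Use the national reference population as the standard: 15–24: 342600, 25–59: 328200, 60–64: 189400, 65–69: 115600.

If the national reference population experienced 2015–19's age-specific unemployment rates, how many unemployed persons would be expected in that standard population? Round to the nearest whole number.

Expected unemployed persons = Σ (standard pop × age-specific rate ÷ 1000)
= 342600×120.04/1000 + 328200×70.68/1000 + 189400×40.60/1000 + 115600×13.29/1000
= 41125.70 + 23197.18 + 7689.64 + 1536.32 = 73548.84.

73549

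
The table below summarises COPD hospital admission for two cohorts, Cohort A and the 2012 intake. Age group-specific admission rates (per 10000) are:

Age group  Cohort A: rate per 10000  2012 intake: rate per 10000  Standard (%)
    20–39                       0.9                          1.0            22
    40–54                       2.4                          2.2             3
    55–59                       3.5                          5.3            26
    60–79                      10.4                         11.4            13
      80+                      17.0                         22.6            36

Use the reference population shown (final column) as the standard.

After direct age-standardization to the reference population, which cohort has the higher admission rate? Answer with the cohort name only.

Standard weights: 0.22, 0.03, 0.26, 0.13, 0.36.
Cohort A: 0.2200×0.9 + 0.0300×2.4 + 0.2600×3.5 + 0.1300×10.4 + 0.3600×17.0 = 8.6520 per 10000.
The 2012 intake: 0.2200×1.0 + 0.0300×2.2 + 0.2600×5.3 + 0.1300×11.4 + 0.3600×22.6 = 11.2820 per 10000.

2012 intake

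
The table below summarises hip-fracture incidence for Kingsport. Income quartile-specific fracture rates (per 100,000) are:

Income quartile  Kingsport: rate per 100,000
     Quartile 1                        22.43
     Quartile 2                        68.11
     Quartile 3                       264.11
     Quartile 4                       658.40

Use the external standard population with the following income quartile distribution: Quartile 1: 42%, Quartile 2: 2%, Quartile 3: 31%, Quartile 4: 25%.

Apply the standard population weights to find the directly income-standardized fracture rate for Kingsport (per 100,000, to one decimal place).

257.3

Standard weights: 0.42, 0.02, 0.31, 0.25.
Standardized rate: 0.4200×22.43 + 0.0200×68.11 + 0.3100×264.11 + 0.2500×658.40 = 257.2569 per 100,000.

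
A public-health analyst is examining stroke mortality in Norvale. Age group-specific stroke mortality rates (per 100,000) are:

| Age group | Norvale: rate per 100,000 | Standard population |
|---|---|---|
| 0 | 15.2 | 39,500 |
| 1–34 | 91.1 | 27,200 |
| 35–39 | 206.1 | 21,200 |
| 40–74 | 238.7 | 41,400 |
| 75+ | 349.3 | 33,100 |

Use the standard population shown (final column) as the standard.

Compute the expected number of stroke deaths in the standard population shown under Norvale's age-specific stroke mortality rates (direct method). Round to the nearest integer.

Expected stroke deaths = Σ (standard pop × age-specific rate ÷ 100,000)
= 39,500×15.2/100,000 + 27,200×91.1/100,000 + 21,200×206.1/100,000 + 41,400×238.7/100,000 + 33,100×349.3/100,000
= 6.00 + 24.78 + 43.69 + 98.82 + 115.62 = 288.92.

289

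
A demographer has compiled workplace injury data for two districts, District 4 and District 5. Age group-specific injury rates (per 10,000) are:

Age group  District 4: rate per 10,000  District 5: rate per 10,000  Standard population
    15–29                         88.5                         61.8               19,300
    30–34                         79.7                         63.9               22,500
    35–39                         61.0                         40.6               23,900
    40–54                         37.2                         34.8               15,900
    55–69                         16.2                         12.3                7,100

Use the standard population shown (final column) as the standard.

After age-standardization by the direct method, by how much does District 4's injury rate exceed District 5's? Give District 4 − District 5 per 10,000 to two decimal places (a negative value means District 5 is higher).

Standard total = 88,700; weights = 0.2176, 0.2537, 0.2694, 0.1793, 0.0800.
District 4: 0.2176×88.5 + 0.2537×79.7 + 0.2694×61.0 + 0.1793×37.2 + 0.0800×16.2 = 63.8749 per 10,000.
District 5: 0.2176×61.8 + 0.2537×63.9 + 0.2694×40.6 + 0.1793×34.8 + 0.0800×12.3 = 47.8183 per 10,000.
Difference = 63.8749 − 47.8183 = 16.0566.

16.06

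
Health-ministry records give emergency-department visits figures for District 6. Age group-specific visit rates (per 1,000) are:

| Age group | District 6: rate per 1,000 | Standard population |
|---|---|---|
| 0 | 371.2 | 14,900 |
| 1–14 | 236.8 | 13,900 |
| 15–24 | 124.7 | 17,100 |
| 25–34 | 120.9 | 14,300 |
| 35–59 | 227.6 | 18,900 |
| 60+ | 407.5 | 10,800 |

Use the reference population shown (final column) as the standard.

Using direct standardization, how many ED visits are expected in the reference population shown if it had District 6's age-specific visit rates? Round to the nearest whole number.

21386

Expected ED visits = Σ (standard pop × age-specific rate ÷ 1,000)
= 14,900×371.2/1,000 + 13,900×236.8/1,000 + 17,100×124.7/1,000 + 14,300×120.9/1,000 + 18,900×227.6/1,000 + 10,800×407.5/1,000
= 5530.88 + 3291.52 + 2132.37 + 1728.87 + 4301.64 + 4401.00 = 21386.28.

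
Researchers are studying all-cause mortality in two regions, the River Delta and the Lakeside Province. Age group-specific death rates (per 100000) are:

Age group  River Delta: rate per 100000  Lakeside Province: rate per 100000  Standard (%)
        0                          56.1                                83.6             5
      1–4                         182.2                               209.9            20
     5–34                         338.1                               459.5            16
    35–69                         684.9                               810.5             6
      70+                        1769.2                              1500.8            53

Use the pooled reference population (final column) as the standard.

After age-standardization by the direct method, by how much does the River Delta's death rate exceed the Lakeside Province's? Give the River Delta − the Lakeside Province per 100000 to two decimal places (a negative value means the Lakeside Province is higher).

108.38

Standard weights: 0.05, 0.20, 0.16, 0.06, 0.53.
The River Delta: 0.0500×56.1 + 0.2000×182.2 + 0.1600×338.1 + 0.0600×684.9 + 0.5300×1769.2 = 1072.1110 per 100000.
The Lakeside Province: 0.0500×83.6 + 0.2000×209.9 + 0.1600×459.5 + 0.0600×810.5 + 0.5300×1500.8 = 963.7340 per 100000.
Difference = 1072.1110 − 963.7340 = 108.3770.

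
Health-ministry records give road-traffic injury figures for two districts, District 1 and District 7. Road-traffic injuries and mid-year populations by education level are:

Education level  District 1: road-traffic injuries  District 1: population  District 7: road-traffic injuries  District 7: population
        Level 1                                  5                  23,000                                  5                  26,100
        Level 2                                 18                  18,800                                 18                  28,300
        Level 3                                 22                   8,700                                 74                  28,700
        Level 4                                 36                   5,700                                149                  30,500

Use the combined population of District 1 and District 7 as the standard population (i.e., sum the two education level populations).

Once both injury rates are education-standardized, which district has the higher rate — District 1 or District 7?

Education-specific rates per 100,000 for District 1: 21.74, 95.74, 252.87, 631.58.
For District 7: 19.16, 63.60, 257.84, 488.52.
Combined standard total = 169,800; weights = 0.2892, 0.2774, 0.2203, 0.2132.
District 1: 0.2892×21.74 + 0.2774×95.74 + 0.2203×252.87 + 0.2132×631.58 = 223.1896 per 100,000.
District 7: 0.2892×19.16 + 0.2774×63.60 + 0.2203×257.84 + 0.2132×488.52 = 184.1235 per 100,000.
The crude rates (144.13 vs 216.55) would put District 7 higher, but that reflects its education composition; once standardized to a common education structure, District 1 has the higher underlying rate.

District 1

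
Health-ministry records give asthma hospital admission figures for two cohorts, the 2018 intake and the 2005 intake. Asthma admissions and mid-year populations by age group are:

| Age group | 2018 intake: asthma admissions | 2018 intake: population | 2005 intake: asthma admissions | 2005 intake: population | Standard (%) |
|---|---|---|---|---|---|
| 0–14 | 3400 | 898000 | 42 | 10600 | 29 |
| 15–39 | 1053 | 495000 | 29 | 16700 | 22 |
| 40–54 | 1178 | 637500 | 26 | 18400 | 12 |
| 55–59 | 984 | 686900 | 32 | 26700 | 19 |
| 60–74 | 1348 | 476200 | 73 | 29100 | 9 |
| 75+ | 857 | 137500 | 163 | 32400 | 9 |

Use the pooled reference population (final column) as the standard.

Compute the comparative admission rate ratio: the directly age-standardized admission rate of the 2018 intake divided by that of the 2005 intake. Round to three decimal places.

Age-specific rates per 10000 for the 2018 intake: 37.86, 21.27, 18.48, 14.33, 28.31, 62.33.
For the 2005 intake: 39.62, 17.37, 14.13, 11.99, 25.09, 50.31.
Standard weights: 0.29, 0.22, 0.12, 0.19, 0.09, 0.09.
The 2018 intake: 0.2900×37.86 + 0.2200×21.27 + 0.1200×18.48 + 0.1900×14.33 + 0.0900×28.31 + 0.0900×62.33 = 28.7563 per 10000.
The 2005 intake: 0.2900×39.62 + 0.2200×17.37 + 0.1200×14.13 + 0.1900×11.99 + 0.0900×25.09 + 0.0900×50.31 = 26.0692 per 10000.
Ratio = 28.7563 ÷ 26.0692 = 1.10307.

1.103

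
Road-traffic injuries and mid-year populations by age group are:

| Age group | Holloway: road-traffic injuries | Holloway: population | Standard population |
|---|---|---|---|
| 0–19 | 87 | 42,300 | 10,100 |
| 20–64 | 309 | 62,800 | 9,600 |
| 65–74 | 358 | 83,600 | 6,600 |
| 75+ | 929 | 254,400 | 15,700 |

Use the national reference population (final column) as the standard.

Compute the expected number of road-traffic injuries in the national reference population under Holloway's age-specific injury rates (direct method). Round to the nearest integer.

154

Age-specific rates per 100,000 for Holloway: 205.67, 492.04, 428.23, 365.17.
Expected road-traffic injuries = Σ (standard pop × age-specific rate ÷ 100,000)
= 10,100×205.67/100,000 + 9,600×492.04/100,000 + 6,600×428.23/100,000 + 15,700×365.17/100,000
= 20.77 + 47.24 + 28.26 + 57.33 = 153.60.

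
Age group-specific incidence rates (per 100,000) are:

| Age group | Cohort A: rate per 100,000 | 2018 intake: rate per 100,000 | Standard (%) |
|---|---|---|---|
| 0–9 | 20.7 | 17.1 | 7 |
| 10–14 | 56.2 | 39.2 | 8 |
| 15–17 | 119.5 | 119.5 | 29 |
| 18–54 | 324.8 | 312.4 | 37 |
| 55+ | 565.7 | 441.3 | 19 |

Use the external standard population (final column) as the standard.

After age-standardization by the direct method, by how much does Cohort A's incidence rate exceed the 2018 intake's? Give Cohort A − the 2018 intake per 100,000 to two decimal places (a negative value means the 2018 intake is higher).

29.84

Standard weights: 0.07, 0.08, 0.29, 0.37, 0.19.
Cohort A: 0.0700×20.7 + 0.0800×56.2 + 0.2900×119.5 + 0.3700×324.8 + 0.1900×565.7 = 268.2590 per 100,000.
The 2018 intake: 0.0700×17.1 + 0.0800×39.2 + 0.2900×119.5 + 0.3700×312.4 + 0.1900×441.3 = 238.4230 per 100,000.
Difference = 268.2590 − 238.4230 = 29.8360.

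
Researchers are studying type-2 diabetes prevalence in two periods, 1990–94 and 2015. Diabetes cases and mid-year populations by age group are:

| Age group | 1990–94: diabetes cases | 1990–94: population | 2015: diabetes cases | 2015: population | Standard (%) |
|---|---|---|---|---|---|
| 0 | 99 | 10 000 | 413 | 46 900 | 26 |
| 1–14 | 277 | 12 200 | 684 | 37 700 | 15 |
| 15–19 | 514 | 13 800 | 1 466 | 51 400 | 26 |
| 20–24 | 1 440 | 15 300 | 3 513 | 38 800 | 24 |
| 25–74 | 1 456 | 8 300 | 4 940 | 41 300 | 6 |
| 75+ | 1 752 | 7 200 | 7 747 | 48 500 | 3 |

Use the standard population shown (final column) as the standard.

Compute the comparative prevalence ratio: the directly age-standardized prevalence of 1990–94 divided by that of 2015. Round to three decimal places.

Age-specific rates per 1 000 for 1990–94: 9.900, 22.705, 37.246, 94.118, 175.422, 243.333.
For 2015: 8.806, 18.143, 28.521, 90.541, 119.613, 159.732.
Standard weights: 0.26, 0.15, 0.26, 0.24, 0.06, 0.03.
1990–94: 0.2600×9.900 + 0.1500×22.705 + 0.2600×37.246 + 0.2400×94.118 + 0.0600×175.422 + 0.0300×243.333 = 56.0773 per 1 000.
2015: 0.2600×8.806 + 0.1500×18.143 + 0.2600×28.521 + 0.2400×90.541 + 0.0600×119.613 + 0.0300×159.732 = 46.1252 per 1 000.
Ratio = 56.0773 ÷ 46.1252 = 1.21576.

1.216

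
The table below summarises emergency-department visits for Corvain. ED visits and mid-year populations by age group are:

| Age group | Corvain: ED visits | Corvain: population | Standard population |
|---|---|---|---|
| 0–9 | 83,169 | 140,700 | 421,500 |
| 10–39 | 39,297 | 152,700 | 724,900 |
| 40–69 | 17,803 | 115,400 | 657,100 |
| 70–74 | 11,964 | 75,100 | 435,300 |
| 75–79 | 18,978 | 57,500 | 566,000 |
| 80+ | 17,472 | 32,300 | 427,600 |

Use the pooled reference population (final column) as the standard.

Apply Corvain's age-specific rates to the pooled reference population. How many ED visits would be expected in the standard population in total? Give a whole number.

Age-specific rates per 1,000 for Corvain: 591.109, 257.348, 154.272, 159.308, 330.052, 540.929.
Expected ED visits = Σ (standard pop × age-specific rate ÷ 1,000)
= 421,500×591.109/1,000 + 724,900×257.348/1,000 + 657,100×154.272/1,000 + 435,300×159.308/1,000 + 566,000×330.052/1,000 + 427,600×540.929/1,000
= 249152.33 + 186551.38 + 101372.19 + 69346.59 + 186809.53 + 231301.15 = 1024533.18.

1024533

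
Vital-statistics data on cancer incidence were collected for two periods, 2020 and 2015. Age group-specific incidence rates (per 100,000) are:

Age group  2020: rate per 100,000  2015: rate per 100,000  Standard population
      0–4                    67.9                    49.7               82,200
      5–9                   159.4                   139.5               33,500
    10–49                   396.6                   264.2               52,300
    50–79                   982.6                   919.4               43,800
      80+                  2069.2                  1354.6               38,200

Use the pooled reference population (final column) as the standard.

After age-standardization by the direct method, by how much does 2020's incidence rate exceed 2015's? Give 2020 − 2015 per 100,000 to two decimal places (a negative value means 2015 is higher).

156.61

Standard total = 250,000; weights = 0.3288, 0.1340, 0.2092, 0.1752, 0.1528.
2020: 0.3288×67.9 + 0.1340×159.4 + 0.2092×396.6 + 0.1752×982.6 + 0.1528×2069.2 = 614.9791 per 100,000.
2015: 0.3288×49.7 + 0.1340×139.5 + 0.2092×264.2 + 0.1752×919.4 + 0.1528×1354.6 = 458.3668 per 100,000.
Difference = 614.9791 − 458.3668 = 156.6124.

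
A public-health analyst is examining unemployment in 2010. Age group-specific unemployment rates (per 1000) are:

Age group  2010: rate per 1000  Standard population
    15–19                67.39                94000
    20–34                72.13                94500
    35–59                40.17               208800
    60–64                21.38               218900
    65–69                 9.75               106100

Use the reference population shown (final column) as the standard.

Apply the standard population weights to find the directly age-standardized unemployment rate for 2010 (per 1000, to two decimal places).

Standard total = 722300; weights = 0.1301, 0.1308, 0.2891, 0.3031, 0.1469.
Standardized rate: 0.1301×67.39 + 0.1308×72.13 + 0.2891×40.17 + 0.3031×21.38 + 0.1469×9.75 = 37.7309 per 1000.

37.73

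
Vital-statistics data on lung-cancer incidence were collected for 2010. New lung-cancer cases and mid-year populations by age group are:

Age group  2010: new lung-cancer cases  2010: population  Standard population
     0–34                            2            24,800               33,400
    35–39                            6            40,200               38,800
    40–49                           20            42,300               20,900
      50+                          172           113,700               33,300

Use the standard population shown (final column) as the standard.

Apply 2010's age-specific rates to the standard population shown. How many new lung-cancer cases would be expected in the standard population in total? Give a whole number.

69

Age-specific rates per 100,000 for 2010: 8.06, 14.93, 47.28, 151.28.
Expected new lung-cancer cases = Σ (standard pop × age-specific rate ÷ 100,000)
= 33,400×8.06/100,000 + 38,800×14.93/100,000 + 20,900×47.28/100,000 + 33,300×151.28/100,000
= 2.69 + 5.79 + 9.88 + 50.37 = 68.74.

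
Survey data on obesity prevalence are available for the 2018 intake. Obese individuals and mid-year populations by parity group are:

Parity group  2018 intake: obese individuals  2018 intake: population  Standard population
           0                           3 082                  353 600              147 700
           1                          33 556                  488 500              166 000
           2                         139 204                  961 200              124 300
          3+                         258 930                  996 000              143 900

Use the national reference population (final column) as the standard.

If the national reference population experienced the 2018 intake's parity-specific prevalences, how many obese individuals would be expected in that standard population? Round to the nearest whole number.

68101

Parity-specific rates per 1 000 for the 2018 intake: 8.716, 68.692, 144.823, 259.970.
Expected obese individuals = Σ (standard pop × parity-specific rate ÷ 1 000)
= 147 700×8.716/1 000 + 166 000×68.692/1 000 + 124 300×144.823/1 000 + 143 900×259.970/1 000
= 1287.36 + 11402.86 + 18001.52 + 37409.67 = 68101.40.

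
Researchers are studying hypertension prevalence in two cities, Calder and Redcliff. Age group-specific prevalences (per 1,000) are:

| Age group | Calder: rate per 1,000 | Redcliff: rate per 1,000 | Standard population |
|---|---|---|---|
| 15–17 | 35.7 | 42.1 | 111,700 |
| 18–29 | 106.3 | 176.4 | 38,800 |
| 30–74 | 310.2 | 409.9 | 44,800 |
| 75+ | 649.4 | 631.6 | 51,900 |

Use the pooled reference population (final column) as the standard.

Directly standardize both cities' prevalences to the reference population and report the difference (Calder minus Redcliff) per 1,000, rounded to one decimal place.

-28.2

Standard total = 247,200; weights = 0.4519, 0.1570, 0.1812, 0.2100.
Calder: 0.4519×35.7 + 0.1570×106.3 + 0.1812×310.2 + 0.2100×649.4 = 225.3760 per 1,000.
Redcliff: 0.4519×42.1 + 0.1570×176.4 + 0.1812×409.9 + 0.2100×631.6 = 253.6021 per 1,000.
Difference = 225.3760 − 253.6021 = -28.2261.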